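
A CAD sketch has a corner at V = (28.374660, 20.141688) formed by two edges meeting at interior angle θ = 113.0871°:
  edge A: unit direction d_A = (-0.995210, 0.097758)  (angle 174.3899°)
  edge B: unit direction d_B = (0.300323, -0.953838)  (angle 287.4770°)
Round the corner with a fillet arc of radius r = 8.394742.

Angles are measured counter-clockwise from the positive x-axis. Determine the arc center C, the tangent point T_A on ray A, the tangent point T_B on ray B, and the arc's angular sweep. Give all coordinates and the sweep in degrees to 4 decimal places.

bisector direction at 230.9334° = (-0.630223,-0.776414)
center distance |VC| = r/sin(θ/2) = 8.394742/sin(56.5436°) = 10.061957
C = V + |VC|·bis = (22.0334,12.3294)
T_A = V + ((C−V)·d_A)·d_A = V + 5.5472·d_A = (22.8540,20.6840)
T_B = V + ((C−V)·d_B)·d_B = V + 5.5472·d_B = (30.0406,14.8506)
sweep = 180° − θ = 66.9129°

center=(22.0334,12.3294) T_A=(22.8540,20.6840) T_B=(30.0406,14.8506) sweep=66.9129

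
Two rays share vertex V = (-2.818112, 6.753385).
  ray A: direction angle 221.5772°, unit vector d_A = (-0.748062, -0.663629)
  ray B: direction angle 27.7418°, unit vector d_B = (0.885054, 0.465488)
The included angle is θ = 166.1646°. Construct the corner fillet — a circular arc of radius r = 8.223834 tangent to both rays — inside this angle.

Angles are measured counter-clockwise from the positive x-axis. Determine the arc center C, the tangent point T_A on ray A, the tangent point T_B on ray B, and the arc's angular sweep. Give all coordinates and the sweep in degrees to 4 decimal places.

center=(1.8931,-0.0607) T_A=(-3.5645,6.0912) T_B=(-1.9350,7.2178) sweep=13.8354

bisector direction at 304.6595° = (0.568698,-0.822546)
center distance |VC| = r/sin(θ/2) = 8.223834/sin(83.0823°) = 8.284141
C = V + |VC|·bis = (1.8931,-0.0607)
T_A = V + ((C−V)·d_A)·d_A = V + 0.9978·d_A = (-3.5645,6.0912)
T_B = V + ((C−V)·d_B)·d_B = V + 0.9978·d_B = (-1.9350,7.2178)
sweep = 180° − θ = 13.8354°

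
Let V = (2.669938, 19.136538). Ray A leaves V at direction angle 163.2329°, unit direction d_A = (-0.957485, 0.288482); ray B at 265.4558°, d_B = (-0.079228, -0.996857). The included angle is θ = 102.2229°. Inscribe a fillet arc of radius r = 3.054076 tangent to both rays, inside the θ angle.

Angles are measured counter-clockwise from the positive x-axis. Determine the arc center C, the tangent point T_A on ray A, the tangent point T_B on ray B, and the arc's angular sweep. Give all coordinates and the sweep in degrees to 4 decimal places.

bisector direction at 214.3443° = (-0.825662,-0.564165)
center distance |VC| = r/sin(θ/2) = 3.054076/sin(51.1114°) = 3.923688
C = V + |VC|·bis = (-0.5697,16.9229)
T_A = V + ((C−V)·d_A)·d_A = V + 2.4633·d_A = (0.3113,19.8472)
T_B = V + ((C−V)·d_B)·d_B = V + 2.4633·d_B = (2.4748,16.6810)
sweep = 180° − θ = 77.7771°

center=(-0.5697,16.9229) T_A=(0.3113,19.8472) T_B=(2.4748,16.6810) sweep=77.7771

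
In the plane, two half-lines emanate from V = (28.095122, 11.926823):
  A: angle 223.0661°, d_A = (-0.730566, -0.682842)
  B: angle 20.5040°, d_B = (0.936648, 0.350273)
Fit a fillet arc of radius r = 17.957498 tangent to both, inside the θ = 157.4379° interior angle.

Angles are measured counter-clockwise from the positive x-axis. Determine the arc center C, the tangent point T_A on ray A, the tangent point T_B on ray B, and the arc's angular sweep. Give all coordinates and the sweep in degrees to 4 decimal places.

bisector direction at 301.7851° = (0.526734,-0.850030)
center distance |VC| = r/sin(θ/2) = 17.957498/sin(78.7190°) = 18.311283
C = V + |VC|·bis = (37.7403,-3.6383)
T_A = V + ((C−V)·d_A)·d_A = V + 3.5821·d_A = (25.4782,9.4808)
T_B = V + ((C−V)·d_B)·d_B = V + 3.5821·d_B = (31.4503,13.1815)
sweep = 180° − θ = 22.5621°

center=(37.7403,-3.6383) T_A=(25.4782,9.4808) T_B=(31.4503,13.1815) sweep=22.5621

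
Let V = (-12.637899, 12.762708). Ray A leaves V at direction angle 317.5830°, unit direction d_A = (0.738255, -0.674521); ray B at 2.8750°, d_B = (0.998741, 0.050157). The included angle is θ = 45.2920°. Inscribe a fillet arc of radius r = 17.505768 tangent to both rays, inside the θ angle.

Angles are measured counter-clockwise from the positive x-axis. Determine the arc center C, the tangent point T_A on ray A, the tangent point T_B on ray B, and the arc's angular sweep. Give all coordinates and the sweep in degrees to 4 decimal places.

center=(30.1473,-2.6164) T_A=(18.3392,-15.5402) T_B=(29.2692,14.8673) sweep=134.7080

bisector direction at 340.2290° = (0.941052,-0.338262)
center distance |VC| = r/sin(θ/2) = 17.505768/sin(22.6460°) = 45.465229
C = V + |VC|·bis = (30.1473,-2.6164)
T_A = V + ((C−V)·d_A)·d_A = V + 41.9599·d_A = (18.3392,-15.5402)
T_B = V + ((C−V)·d_B)·d_B = V + 41.9599·d_B = (29.2692,14.8673)
sweep = 180° − θ = 134.7080°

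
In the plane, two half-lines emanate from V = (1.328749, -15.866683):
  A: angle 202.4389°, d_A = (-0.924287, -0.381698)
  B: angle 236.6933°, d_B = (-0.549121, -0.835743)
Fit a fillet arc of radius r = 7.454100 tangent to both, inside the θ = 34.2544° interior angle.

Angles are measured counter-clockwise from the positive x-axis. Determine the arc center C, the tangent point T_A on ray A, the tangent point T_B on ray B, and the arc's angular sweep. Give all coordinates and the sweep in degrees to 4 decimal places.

bisector direction at 219.5661° = (-0.770890,-0.636968)
center distance |VC| = r/sin(θ/2) = 7.454100/sin(17.1272°) = 25.311548
C = V + |VC|·bis = (-18.1837,-31.9893)
T_A = V + ((C−V)·d_A)·d_A = V + 24.1891·d_A = (-21.0289,-25.0996)
T_B = V + ((C−V)·d_B)·d_B = V + 24.1891·d_B = (-11.9540,-36.0825)
sweep = 180° − θ = 145.7456°

center=(-18.1837,-31.9893) T_A=(-21.0289,-25.0996) T_B=(-11.9540,-36.0825) sweep=145.7456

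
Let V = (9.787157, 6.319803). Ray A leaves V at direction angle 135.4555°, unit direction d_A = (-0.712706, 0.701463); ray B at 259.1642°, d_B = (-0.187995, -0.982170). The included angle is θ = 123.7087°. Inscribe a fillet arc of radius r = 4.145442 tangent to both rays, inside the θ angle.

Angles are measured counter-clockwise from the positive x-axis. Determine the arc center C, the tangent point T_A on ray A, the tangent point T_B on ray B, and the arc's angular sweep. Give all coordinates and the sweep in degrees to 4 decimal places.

bisector direction at 197.3099° = (-0.954710,-0.297539)
center distance |VC| = r/sin(θ/2) = 4.145442/sin(61.8543°) = 4.701373
C = V + |VC|·bis = (5.2987,4.9210)
T_A = V + ((C−V)·d_A)·d_A = V + 2.2177·d_A = (8.2066,7.8754)
T_B = V + ((C−V)·d_B)·d_B = V + 2.2177·d_B = (9.3702,4.1416)
sweep = 180° − θ = 56.2913°

center=(5.2987,4.9210) T_A=(8.2066,7.8754) T_B=(9.3702,4.1416) sweep=56.2913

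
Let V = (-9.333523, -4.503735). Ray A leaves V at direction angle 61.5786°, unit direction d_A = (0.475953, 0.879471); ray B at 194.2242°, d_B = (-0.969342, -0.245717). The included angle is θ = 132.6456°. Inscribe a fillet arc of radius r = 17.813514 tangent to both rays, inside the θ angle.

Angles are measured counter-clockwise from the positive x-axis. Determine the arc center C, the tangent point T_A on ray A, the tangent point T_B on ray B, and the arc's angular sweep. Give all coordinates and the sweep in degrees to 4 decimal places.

bisector direction at 127.9014° = (-0.614304,0.789069)
center distance |VC| = r/sin(θ/2) = 17.813514/sin(66.3228°) = 19.450837
C = V + |VC|·bis = (-21.2823,10.8443)
T_A = V + ((C−V)·d_A)·d_A = V + 7.8111·d_A = (-5.6158,2.3659)
T_B = V + ((C−V)·d_B)·d_B = V + 7.8111·d_B = (-16.9052,-6.4231)
sweep = 180° − θ = 47.3544°

center=(-21.2823,10.8443) T_A=(-5.6158,2.3659) T_B=(-16.9052,-6.4231) sweep=47.3544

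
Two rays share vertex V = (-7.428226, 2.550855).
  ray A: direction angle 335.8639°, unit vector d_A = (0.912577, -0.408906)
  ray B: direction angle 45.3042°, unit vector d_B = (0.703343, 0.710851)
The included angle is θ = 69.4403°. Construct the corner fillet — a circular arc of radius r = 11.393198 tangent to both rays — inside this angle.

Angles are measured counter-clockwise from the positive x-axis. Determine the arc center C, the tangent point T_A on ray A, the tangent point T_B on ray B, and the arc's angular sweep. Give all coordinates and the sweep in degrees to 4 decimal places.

bisector direction at 10.5841° = (0.982987,0.183678)
center distance |VC| = r/sin(θ/2) = 11.393198/sin(34.7201°) = 20.003205
C = V + |VC|·bis = (12.2347,6.2250)
T_A = V + ((C−V)·d_A)·d_A = V + 16.4415·d_A = (7.5759,-4.1722)
T_B = V + ((C−V)·d_B)·d_B = V + 16.4415·d_B = (4.1358,14.2383)
sweep = 180° − θ = 110.5597°

center=(12.2347,6.2250) T_A=(7.5759,-4.1722) T_B=(4.1358,14.2383) sweep=110.5597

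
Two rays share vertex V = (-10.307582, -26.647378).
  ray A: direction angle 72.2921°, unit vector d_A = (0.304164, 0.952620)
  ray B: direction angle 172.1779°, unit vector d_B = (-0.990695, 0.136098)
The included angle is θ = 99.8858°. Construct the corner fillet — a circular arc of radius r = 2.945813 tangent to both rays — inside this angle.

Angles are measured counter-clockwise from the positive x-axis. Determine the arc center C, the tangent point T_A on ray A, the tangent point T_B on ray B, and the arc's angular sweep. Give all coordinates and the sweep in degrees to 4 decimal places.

center=(-12.3605,-23.3919) T_A=(-9.5542,-24.2879) T_B=(-12.7614,-26.3103) sweep=80.1142

bisector direction at 122.2350° = (-0.533393,0.845867)
center distance |VC| = r/sin(θ/2) = 2.945813/sin(49.9429°) = 3.848706
C = V + |VC|·bis = (-12.3605,-23.3919)
T_A = V + ((C−V)·d_A)·d_A = V + 2.4768·d_A = (-9.5542,-24.2879)
T_B = V + ((C−V)·d_B)·d_B = V + 2.4768·d_B = (-12.7614,-26.3103)
sweep = 180° − θ = 80.1142°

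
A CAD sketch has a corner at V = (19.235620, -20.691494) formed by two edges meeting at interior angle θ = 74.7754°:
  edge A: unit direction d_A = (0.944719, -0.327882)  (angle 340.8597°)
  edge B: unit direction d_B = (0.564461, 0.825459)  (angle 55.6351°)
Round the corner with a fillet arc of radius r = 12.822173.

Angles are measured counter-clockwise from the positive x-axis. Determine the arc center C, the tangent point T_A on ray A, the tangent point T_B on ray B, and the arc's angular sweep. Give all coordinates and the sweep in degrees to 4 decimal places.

bisector direction at 18.2474° = (0.949713,0.313121)
center distance |VC| = r/sin(θ/2) = 12.822173/sin(37.3877°) = 21.116702
C = V + |VC|·bis = (39.2904,-14.0794)
T_A = V + ((C−V)·d_A)·d_A = V + 16.7782·d_A = (35.0863,-26.1928)
T_B = V + ((C−V)·d_B)·d_B = V + 16.7782·d_B = (28.7062,-6.8418)
sweep = 180° − θ = 105.2246°

center=(39.2904,-14.0794) T_A=(35.0863,-26.1928) T_B=(28.7062,-6.8418) sweep=105.2246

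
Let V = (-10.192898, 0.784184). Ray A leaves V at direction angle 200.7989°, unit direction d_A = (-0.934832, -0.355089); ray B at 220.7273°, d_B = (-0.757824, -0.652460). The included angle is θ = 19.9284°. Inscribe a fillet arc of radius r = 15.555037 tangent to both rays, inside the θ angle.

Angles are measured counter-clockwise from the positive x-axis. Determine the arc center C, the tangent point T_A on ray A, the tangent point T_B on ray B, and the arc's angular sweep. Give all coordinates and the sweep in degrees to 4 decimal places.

bisector direction at 210.7631° = (-0.859289,-0.511490)
center distance |VC| = r/sin(θ/2) = 15.555037/sin(9.9642°) = 89.896460
C = V + |VC|·bis = (-87.4400,-45.1969)
T_A = V + ((C−V)·d_A)·d_A = V + 88.5405·d_A = (-92.9634,-30.6556)
T_B = V + ((C−V)·d_B)·d_B = V + 88.5405·d_B = (-77.2909,-56.9849)
sweep = 180° − θ = 160.0716°

center=(-87.4400,-45.1969) T_A=(-92.9634,-30.6556) T_B=(-77.2909,-56.9849) sweep=160.0716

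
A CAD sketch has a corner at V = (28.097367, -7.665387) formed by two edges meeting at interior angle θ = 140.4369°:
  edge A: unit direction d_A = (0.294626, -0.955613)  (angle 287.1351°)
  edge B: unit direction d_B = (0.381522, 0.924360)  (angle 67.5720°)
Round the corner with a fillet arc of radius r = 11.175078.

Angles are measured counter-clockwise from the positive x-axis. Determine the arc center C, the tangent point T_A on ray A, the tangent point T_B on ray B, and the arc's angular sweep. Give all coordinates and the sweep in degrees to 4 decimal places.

bisector direction at 357.3535° = (0.998933,-0.046173)
center distance |VC| = r/sin(θ/2) = 11.175078/sin(70.2185°) = 11.875876
C = V + |VC|·bis = (39.9606,-8.2137)
T_A = V + ((C−V)·d_A)·d_A = V + 4.0192·d_A = (29.2815,-11.5062)
T_B = V + ((C−V)·d_B)·d_B = V + 4.0192·d_B = (29.6308,-3.9502)
sweep = 180° − θ = 39.5631°

center=(39.9606,-8.2137) T_A=(29.2815,-11.5062) T_B=(29.6308,-3.9502) sweep=39.5631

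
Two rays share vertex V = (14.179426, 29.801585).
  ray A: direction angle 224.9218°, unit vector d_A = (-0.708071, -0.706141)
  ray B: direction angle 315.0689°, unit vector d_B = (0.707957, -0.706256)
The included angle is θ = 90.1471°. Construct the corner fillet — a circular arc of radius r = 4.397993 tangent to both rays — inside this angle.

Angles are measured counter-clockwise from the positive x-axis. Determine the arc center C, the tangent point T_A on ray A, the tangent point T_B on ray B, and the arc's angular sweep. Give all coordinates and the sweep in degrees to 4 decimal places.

bisector direction at 269.9953° = (-0.000081,-1.000000)
center distance |VC| = r/sin(θ/2) = 4.397993/sin(45.0735°) = 6.211733
C = V + |VC|·bis = (14.1789,23.5899)
T_A = V + ((C−V)·d_A)·d_A = V + 4.3867·d_A = (11.0733,26.7039)
T_B = V + ((C−V)·d_B)·d_B = V + 4.3867·d_B = (17.2850,26.7034)
sweep = 180° − θ = 89.8529°

center=(14.1789,23.5899) T_A=(11.0733,26.7039) T_B=(17.2850,26.7034) sweep=89.8529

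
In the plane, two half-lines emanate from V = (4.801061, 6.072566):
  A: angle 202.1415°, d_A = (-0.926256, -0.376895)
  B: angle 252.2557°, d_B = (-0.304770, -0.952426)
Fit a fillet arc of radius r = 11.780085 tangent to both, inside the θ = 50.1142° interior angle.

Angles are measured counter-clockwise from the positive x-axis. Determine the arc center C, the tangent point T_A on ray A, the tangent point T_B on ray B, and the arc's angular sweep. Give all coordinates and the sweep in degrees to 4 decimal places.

bisector direction at 227.1986° = (-0.679459,-0.733713)
center distance |VC| = r/sin(θ/2) = 11.780085/sin(25.0571°) = 27.814625
C = V + |VC|·bis = (-14.0978,-14.3354)
T_A = V + ((C−V)·d_A)·d_A = V + 25.1969·d_A = (-18.5377,-3.4240)
T_B = V + ((C−V)·d_B)·d_B = V + 25.1969·d_B = (-2.8782,-17.9256)
sweep = 180° − θ = 129.8858°

center=(-14.0978,-14.3354) T_A=(-18.5377,-3.4240) T_B=(-2.8782,-17.9256) sweep=129.8858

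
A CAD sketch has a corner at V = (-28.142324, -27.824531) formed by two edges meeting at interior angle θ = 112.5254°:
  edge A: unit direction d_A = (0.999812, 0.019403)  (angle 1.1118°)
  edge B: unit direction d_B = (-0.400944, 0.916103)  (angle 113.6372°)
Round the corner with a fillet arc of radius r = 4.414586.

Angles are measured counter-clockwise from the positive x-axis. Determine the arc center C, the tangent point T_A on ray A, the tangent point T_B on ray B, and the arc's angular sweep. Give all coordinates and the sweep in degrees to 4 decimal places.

center=(-25.2802,-23.3536) T_A=(-25.1946,-27.7673) T_B=(-29.3244,-25.1236) sweep=67.4746

bisector direction at 57.3745° = (0.539146,0.842213)
center distance |VC| = r/sin(θ/2) = 4.414586/sin(56.2627°) = 5.308591
C = V + |VC|·bis = (-25.2802,-23.3536)
T_A = V + ((C−V)·d_A)·d_A = V + 2.9483·d_A = (-25.1946,-27.7673)
T_B = V + ((C−V)·d_B)·d_B = V + 2.9483·d_B = (-29.3244,-25.1236)
sweep = 180° − θ = 67.4746°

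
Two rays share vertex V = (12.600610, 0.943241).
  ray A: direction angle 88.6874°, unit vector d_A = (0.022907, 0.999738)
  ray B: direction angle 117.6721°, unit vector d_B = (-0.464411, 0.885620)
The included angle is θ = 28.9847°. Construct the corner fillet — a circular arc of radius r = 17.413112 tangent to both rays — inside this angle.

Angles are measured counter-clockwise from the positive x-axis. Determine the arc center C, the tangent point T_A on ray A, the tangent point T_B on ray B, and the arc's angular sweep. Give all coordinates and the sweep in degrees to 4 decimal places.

bisector direction at 103.1797° = (-0.228007,0.973660)
center distance |VC| = r/sin(θ/2) = 17.413112/sin(14.4924°) = 69.582660
C = V + |VC|·bis = (-3.2647,68.6931)
T_A = V + ((C−V)·d_A)·d_A = V + 67.3686·d_A = (14.1438,68.2942)
T_B = V + ((C−V)·d_B)·d_B = V + 67.3686·d_B = (-18.6861,60.6062)
sweep = 180° − θ = 151.0153°

center=(-3.2647,68.6931) T_A=(14.1438,68.2942) T_B=(-18.6861,60.6062) sweep=151.0153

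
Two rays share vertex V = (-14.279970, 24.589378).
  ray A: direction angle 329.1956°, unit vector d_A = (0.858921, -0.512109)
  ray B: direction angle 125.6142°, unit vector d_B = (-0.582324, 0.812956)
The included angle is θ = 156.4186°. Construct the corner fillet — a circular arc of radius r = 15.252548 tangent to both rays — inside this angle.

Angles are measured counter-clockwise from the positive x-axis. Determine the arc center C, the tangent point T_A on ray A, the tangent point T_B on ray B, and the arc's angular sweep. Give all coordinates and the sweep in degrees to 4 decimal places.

center=(-3.7343,36.0596) T_A=(-11.5453,22.9589) T_B=(-16.1340,27.1777) sweep=23.5814

bisector direction at 47.4049° = (0.676813,0.736155)
center distance |VC| = r/sin(θ/2) = 15.252548/sin(78.2093°) = 15.581305
C = V + |VC|·bis = (-3.7343,36.0596)
T_A = V + ((C−V)·d_A)·d_A = V + 3.1838·d_A = (-11.5453,22.9589)
T_B = V + ((C−V)·d_B)·d_B = V + 3.1838·d_B = (-16.1340,27.1777)
sweep = 180° − θ = 23.5814°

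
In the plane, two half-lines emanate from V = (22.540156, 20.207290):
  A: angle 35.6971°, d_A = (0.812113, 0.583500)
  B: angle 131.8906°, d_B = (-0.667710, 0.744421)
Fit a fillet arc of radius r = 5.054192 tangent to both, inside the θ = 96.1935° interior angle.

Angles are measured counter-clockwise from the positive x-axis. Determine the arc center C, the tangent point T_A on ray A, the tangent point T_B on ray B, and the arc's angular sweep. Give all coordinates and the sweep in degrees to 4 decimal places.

center=(23.2743,26.9583) T_A=(26.2234,22.8537) T_B=(19.5118,23.5835) sweep=83.8065

bisector direction at 83.7939° = (0.108106,0.994139)
center distance |VC| = r/sin(θ/2) = 5.054192/sin(48.0968°) = 6.790771
C = V + |VC|·bis = (23.2743,26.9583)
T_A = V + ((C−V)·d_A)·d_A = V + 4.5354·d_A = (26.2234,22.8537)
T_B = V + ((C−V)·d_B)·d_B = V + 4.5354·d_B = (19.5118,23.5835)
sweep = 180° − θ = 83.8065°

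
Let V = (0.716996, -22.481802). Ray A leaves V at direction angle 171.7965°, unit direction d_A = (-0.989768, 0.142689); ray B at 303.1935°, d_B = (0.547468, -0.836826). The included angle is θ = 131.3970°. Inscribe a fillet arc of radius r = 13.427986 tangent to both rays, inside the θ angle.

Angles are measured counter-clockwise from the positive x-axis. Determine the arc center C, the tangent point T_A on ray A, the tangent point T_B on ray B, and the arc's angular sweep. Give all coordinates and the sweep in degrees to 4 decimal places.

bisector direction at 237.4950° = (-0.537373,-0.843345)
center distance |VC| = r/sin(θ/2) = 13.427986/sin(65.6985°) = 14.733483
C = V + |VC|·bis = (-7.2004,-34.9072)
T_A = V + ((C−V)·d_A)·d_A = V + 6.0634·d_A = (-5.2844,-21.6166)
T_B = V + ((C−V)·d_B)·d_B = V + 6.0634·d_B = (4.0365,-27.5558)
sweep = 180° − θ = 48.6030°

center=(-7.2004,-34.9072) T_A=(-5.2844,-21.6166) T_B=(4.0365,-27.5558) sweep=48.6030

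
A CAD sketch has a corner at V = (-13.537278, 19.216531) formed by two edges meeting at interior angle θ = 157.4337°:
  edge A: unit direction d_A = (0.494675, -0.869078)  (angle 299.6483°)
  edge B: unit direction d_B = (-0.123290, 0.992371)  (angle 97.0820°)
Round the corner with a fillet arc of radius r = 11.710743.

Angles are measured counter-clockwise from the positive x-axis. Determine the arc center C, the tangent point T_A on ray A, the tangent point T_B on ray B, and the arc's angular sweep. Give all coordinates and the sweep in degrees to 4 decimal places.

center=(-2.2039,22.9790) T_A=(-12.3815,17.1860) T_B=(-13.8253,21.5352) sweep=22.5663

bisector direction at 18.3652° = (0.949068,0.315072)
center distance |VC| = r/sin(θ/2) = 11.710743/sin(78.7168°) = 11.941546
C = V + |VC|·bis = (-2.2039,22.9790)
T_A = V + ((C−V)·d_A)·d_A = V + 2.3365·d_A = (-12.3815,17.1860)
T_B = V + ((C−V)·d_B)·d_B = V + 2.3365·d_B = (-13.8253,21.5352)
sweep = 180° − θ = 22.5663°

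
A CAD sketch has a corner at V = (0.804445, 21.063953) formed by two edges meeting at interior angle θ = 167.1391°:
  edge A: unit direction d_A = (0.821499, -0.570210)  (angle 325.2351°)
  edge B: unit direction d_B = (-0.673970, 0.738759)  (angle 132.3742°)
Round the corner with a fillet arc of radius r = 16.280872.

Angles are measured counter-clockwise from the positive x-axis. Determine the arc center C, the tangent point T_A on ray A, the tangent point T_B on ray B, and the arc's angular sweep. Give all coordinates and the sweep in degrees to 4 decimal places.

bisector direction at 48.8046° = (0.658628,0.752468)
center distance |VC| = r/sin(θ/2) = 16.280872/sin(83.5696°) = 16.383951
C = V + |VC|·bis = (11.5954,33.3924)
T_A = V + ((C−V)·d_A)·d_A = V + 1.8350·d_A = (2.3119,20.0176)
T_B = V + ((C−V)·d_B)·d_B = V + 1.8350·d_B = (-0.4323,22.4195)
sweep = 180° − θ = 12.8609°

center=(11.5954,33.3924) T_A=(2.3119,20.0176) T_B=(-0.4323,22.4195) sweep=12.8609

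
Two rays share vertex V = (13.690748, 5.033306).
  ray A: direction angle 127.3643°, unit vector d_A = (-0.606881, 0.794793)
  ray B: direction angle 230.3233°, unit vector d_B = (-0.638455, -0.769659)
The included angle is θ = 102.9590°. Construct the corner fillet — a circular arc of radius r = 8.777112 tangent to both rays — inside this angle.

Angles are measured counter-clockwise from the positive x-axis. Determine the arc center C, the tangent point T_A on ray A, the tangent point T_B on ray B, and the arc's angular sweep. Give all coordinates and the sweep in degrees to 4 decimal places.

bisector direction at 178.8438° = (-0.999796,0.020178)
center distance |VC| = r/sin(θ/2) = 8.777112/sin(51.4795°) = 11.218400
C = V + |VC|·bis = (2.4746,5.2597)
T_A = V + ((C−V)·d_A)·d_A = V + 6.9868·d_A = (9.4506,10.5863)
T_B = V + ((C−V)·d_B)·d_B = V + 6.9868·d_B = (9.2300,-0.3441)
sweep = 180° − θ = 77.0410°

center=(2.4746,5.2597) T_A=(9.4506,10.5863) T_B=(9.2300,-0.3441) sweep=77.0410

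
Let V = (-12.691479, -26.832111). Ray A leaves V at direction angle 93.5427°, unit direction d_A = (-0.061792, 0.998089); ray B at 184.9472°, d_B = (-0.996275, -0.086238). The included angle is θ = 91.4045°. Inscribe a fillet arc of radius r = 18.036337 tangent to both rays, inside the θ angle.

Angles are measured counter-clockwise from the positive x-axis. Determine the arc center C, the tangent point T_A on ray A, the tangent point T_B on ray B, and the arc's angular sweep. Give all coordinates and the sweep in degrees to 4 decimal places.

bisector direction at 139.2449° = (-0.757507,0.652827)
center distance |VC| = r/sin(θ/2) = 18.036337/sin(45.7022°) = 25.200264
C = V + |VC|·bis = (-31.7809,-10.3807)
T_A = V + ((C−V)·d_A)·d_A = V + 17.5995·d_A = (-13.7790,-9.2662)
T_B = V + ((C−V)·d_B)·d_B = V + 17.5995·d_B = (-30.2255,-28.3499)
sweep = 180° − θ = 88.5955°

center=(-31.7809,-10.3807) T_A=(-13.7790,-9.2662) T_B=(-30.2255,-28.3499) sweep=88.5955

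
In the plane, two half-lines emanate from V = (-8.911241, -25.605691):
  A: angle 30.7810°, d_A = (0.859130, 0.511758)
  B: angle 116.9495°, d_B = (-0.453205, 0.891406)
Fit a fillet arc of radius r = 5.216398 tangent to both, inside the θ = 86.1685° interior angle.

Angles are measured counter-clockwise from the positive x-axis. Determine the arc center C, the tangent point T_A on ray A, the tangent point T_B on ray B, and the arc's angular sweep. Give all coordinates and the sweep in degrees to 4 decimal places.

center=(-6.7890,-18.2698) T_A=(-4.1195,-22.7514) T_B=(-11.4390,-20.6339) sweep=93.8315

bisector direction at 73.8652° = (0.277897,0.960611)
center distance |VC| = r/sin(θ/2) = 5.216398/sin(43.0842°) = 7.636662
C = V + |VC|·bis = (-6.7890,-18.2698)
T_A = V + ((C−V)·d_A)·d_A = V + 5.5774·d_A = (-4.1195,-22.7514)
T_B = V + ((C−V)·d_B)·d_B = V + 5.5774·d_B = (-11.4390,-20.6339)
sweep = 180° − θ = 93.8315°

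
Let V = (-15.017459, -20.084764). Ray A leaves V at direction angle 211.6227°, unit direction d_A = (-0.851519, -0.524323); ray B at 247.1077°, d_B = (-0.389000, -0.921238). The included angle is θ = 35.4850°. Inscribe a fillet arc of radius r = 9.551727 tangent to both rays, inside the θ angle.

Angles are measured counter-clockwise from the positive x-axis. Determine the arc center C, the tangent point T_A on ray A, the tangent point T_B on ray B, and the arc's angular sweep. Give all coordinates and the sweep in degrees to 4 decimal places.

bisector direction at 229.3652° = (-0.651235,-0.758876)
center distance |VC| = r/sin(θ/2) = 9.551727/sin(17.7425°) = 31.343895
C = V + |VC|·bis = (-35.4297,-43.8709)
T_A = V + ((C−V)·d_A)·d_A = V + 29.8530·d_A = (-40.4379,-35.7374)
T_B = V + ((C−V)·d_B)·d_B = V + 29.8530·d_B = (-26.6303,-47.5865)
sweep = 180° − θ = 144.5150°

center=(-35.4297,-43.8709) T_A=(-40.4379,-35.7374) T_B=(-26.6303,-47.5865) sweep=144.5150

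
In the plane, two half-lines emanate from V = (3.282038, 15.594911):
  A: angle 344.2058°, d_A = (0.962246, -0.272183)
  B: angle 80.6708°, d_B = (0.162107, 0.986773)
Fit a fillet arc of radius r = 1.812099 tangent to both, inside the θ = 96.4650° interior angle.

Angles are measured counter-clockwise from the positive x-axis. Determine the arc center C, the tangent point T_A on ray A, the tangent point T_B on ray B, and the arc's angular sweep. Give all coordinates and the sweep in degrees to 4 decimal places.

center=(5.3325,16.8981) T_A=(4.8393,15.1544) T_B=(3.5444,17.1919) sweep=83.5350

bisector direction at 32.4383° = (0.843970,0.536391)
center distance |VC| = r/sin(θ/2) = 1.812099/sin(48.2325°) = 2.429563
C = V + |VC|·bis = (5.3325,16.8981)
T_A = V + ((C−V)·d_A)·d_A = V + 1.6184·d_A = (4.8393,15.1544)
T_B = V + ((C−V)·d_B)·d_B = V + 1.6184·d_B = (3.5444,17.1919)
sweep = 180° − θ = 83.5350°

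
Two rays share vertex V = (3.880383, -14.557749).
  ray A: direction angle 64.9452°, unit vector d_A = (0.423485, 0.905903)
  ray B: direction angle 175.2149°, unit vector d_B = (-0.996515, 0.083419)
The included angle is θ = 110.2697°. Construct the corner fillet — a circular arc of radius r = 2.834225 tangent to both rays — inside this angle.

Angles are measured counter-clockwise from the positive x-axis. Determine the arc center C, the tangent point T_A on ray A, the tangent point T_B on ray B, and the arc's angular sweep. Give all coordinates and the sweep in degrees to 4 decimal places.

bisector direction at 120.0800° = (-0.501209,0.865326)
center distance |VC| = r/sin(θ/2) = 2.834225/sin(55.1349°) = 3.454267
C = V + |VC|·bis = (2.1491,-11.5687)
T_A = V + ((C−V)·d_A)·d_A = V + 1.9746·d_A = (4.7166,-12.7689)
T_B = V + ((C−V)·d_B)·d_B = V + 1.9746·d_B = (1.9126,-14.3930)
sweep = 180° − θ = 69.7303°

center=(2.1491,-11.5687) T_A=(4.7166,-12.7689) T_B=(1.9126,-14.3930) sweep=69.7303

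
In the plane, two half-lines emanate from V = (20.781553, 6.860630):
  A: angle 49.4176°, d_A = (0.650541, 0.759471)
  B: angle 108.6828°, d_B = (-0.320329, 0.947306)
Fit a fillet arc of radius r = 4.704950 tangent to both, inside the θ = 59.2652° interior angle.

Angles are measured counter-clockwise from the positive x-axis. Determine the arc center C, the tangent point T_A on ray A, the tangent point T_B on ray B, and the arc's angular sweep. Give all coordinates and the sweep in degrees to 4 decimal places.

center=(22.5891,16.2032) T_A=(26.1623,13.1424) T_B=(18.1320,14.6960) sweep=120.7348

bisector direction at 79.0502° = (0.189949,0.981794)
center distance |VC| = r/sin(θ/2) = 4.704950/sin(29.6326°) = 9.515782
C = V + |VC|·bis = (22.5891,16.2032)
T_A = V + ((C−V)·d_A)·d_A = V + 8.2712·d_A = (26.1623,13.1424)
T_B = V + ((C−V)·d_B)·d_B = V + 8.2712·d_B = (18.1320,14.6960)
sweep = 180° − θ = 120.7348°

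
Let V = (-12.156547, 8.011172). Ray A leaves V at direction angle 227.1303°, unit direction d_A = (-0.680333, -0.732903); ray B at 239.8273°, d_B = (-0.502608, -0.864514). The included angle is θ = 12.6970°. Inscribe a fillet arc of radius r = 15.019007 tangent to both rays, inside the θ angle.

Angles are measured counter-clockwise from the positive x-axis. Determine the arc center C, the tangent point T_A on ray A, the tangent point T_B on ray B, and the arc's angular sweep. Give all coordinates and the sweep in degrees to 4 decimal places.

bisector direction at 233.4788° = (-0.595120,-0.803637)
center distance |VC| = r/sin(θ/2) = 15.019007/sin(6.3485°) = 135.825634
C = V + |VC|·bis = (-92.9891,-101.1433)
T_A = V + ((C−V)·d_A)·d_A = V + 134.9927·d_A = (-103.9966,-90.9254)
T_B = V + ((C−V)·d_B)·d_B = V + 134.9927·d_B = (-80.0050,-108.6920)
sweep = 180° − θ = 167.3030°

center=(-92.9891,-101.1433) T_A=(-103.9966,-90.9254) T_B=(-80.0050,-108.6920) sweep=167.3030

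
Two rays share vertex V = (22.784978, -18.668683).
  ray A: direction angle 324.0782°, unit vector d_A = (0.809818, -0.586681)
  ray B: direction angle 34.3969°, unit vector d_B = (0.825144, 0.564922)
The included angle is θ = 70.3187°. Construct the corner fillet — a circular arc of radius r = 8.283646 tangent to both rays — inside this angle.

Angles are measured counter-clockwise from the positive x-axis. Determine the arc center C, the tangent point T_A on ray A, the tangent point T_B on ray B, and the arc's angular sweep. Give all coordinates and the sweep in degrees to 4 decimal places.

center=(37.1687,-18.8601) T_A=(32.3089,-25.5684) T_B=(32.4891,-12.0249) sweep=109.6813

bisector direction at 359.2375° = (0.999911,-0.013307)
center distance |VC| = r/sin(θ/2) = 8.283646/sin(35.1594°) = 14.385015
C = V + |VC|·bis = (37.1687,-18.8601)
T_A = V + ((C−V)·d_A)·d_A = V + 11.7605·d_A = (32.3089,-25.5684)
T_B = V + ((C−V)·d_B)·d_B = V + 11.7605·d_B = (32.4891,-12.0249)
sweep = 180° − θ = 109.6813°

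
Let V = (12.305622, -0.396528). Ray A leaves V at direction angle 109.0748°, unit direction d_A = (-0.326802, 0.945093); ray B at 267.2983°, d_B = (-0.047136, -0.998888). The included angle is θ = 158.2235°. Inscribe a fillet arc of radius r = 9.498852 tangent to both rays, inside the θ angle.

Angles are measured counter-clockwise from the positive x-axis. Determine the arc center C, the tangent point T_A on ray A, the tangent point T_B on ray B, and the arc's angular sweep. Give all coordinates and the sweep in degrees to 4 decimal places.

center=(2.7312,-1.7739) T_A=(11.7085,1.3303) T_B=(12.2195,-2.2217) sweep=21.7765

bisector direction at 188.1865° = (-0.989810,-0.142397)
center distance |VC| = r/sin(θ/2) = 9.498852/sin(79.1118°) = 9.672990
C = V + |VC|·bis = (2.7312,-1.7739)
T_A = V + ((C−V)·d_A)·d_A = V + 1.8272·d_A = (11.7085,1.3303)
T_B = V + ((C−V)·d_B)·d_B = V + 1.8272·d_B = (12.2195,-2.2217)
sweep = 180° − θ = 21.7765°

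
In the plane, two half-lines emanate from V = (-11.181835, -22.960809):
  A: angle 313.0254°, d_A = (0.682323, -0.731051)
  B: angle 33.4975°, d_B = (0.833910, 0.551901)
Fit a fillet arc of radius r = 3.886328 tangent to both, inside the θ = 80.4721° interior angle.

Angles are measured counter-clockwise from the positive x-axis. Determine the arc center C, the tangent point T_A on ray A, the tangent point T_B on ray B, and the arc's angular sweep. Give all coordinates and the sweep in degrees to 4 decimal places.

bisector direction at 353.2614° = (0.993092,-0.117339)
center distance |VC| = r/sin(θ/2) = 3.886328/sin(40.2360°) = 6.016564
C = V + |VC|·bis = (-5.2068,-23.6668)
T_A = V + ((C−V)·d_A)·d_A = V + 4.5930·d_A = (-8.0479,-26.3185)
T_B = V + ((C−V)·d_B)·d_B = V + 4.5930·d_B = (-7.3517,-20.4259)
sweep = 180° − θ = 99.5279°

center=(-5.2068,-23.6668) T_A=(-8.0479,-26.3185) T_B=(-7.3517,-20.4259) sweep=99.5279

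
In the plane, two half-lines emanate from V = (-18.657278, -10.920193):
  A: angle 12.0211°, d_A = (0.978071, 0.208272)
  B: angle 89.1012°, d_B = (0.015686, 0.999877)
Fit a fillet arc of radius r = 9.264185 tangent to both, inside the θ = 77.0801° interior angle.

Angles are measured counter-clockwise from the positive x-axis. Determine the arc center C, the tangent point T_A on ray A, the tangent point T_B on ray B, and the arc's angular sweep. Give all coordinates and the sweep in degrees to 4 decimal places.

bisector direction at 50.5612° = (0.635254,0.772303)
center distance |VC| = r/sin(θ/2) = 9.264185/sin(38.5401°) = 14.868812
C = V + |VC|·bis = (-9.2118,0.5630)
T_A = V + ((C−V)·d_A)·d_A = V + 11.6300·d_A = (-7.2823,-8.4980)
T_B = V + ((C−V)·d_B)·d_B = V + 11.6300·d_B = (-18.4748,0.7084)
sweep = 180° − θ = 102.9199°

center=(-9.2118,0.5630) T_A=(-7.2823,-8.4980) T_B=(-18.4748,0.7084) sweep=102.9199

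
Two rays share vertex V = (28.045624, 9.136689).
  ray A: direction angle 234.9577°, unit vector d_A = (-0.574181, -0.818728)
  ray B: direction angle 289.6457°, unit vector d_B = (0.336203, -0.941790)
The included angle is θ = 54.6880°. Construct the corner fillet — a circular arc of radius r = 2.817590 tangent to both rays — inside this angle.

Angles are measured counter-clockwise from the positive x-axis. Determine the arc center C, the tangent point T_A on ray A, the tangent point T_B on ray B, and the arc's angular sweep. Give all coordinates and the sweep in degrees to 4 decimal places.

center=(27.2239,3.0579) T_A=(24.9171,4.6757) T_B=(29.8775,4.0052) sweep=125.3120

bisector direction at 262.3017° = (-0.133957,-0.990987)
center distance |VC| = r/sin(θ/2) = 2.817590/sin(27.3440°) = 6.134106
C = V + |VC|·bis = (27.2239,3.0579)
T_A = V + ((C−V)·d_A)·d_A = V + 5.4487·d_A = (24.9171,4.6757)
T_B = V + ((C−V)·d_B)·d_B = V + 5.4487·d_B = (29.8775,4.0052)
sweep = 180° − θ = 125.3120°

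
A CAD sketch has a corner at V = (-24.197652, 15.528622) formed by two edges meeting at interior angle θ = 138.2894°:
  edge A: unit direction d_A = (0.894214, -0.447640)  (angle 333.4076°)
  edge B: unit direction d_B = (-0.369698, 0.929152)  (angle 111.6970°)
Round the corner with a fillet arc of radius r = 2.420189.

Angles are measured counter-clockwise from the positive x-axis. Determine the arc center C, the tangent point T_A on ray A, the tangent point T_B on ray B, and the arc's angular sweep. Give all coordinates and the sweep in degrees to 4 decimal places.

bisector direction at 42.5523° = (0.736660,0.676263)
center distance |VC| = r/sin(θ/2) = 2.420189/sin(69.1447°) = 2.589871
C = V + |VC|·bis = (-22.2898,17.2801)
T_A = V + ((C−V)·d_A)·d_A = V + 0.9220·d_A = (-23.3732,15.1159)
T_B = V + ((C−V)·d_B)·d_B = V + 0.9220·d_B = (-24.5385,16.3853)
sweep = 180° − θ = 41.7106°

center=(-22.2898,17.2801) T_A=(-23.3732,15.1159) T_B=(-24.5385,16.3853) sweep=41.7106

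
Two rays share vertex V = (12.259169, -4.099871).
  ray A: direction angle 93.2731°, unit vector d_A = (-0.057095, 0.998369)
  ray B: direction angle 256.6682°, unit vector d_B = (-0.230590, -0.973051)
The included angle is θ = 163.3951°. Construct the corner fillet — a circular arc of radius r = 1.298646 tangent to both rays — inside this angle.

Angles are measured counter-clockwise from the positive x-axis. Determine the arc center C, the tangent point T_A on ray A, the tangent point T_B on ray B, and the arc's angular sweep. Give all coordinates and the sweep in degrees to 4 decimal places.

center=(10.9518,-3.9848) T_A=(12.2483,-3.9107) T_B=(12.2155,-4.2843) sweep=16.6049

bisector direction at 174.9707° = (-0.996150,0.087666)
center distance |VC| = r/sin(θ/2) = 1.298646/sin(81.6976°) = 1.312400
C = V + |VC|·bis = (10.9518,-3.9848)
T_A = V + ((C−V)·d_A)·d_A = V + 0.1895·d_A = (12.2483,-3.9107)
T_B = V + ((C−V)·d_B)·d_B = V + 0.1895·d_B = (12.2155,-4.2843)
sweep = 180° − θ = 16.6049°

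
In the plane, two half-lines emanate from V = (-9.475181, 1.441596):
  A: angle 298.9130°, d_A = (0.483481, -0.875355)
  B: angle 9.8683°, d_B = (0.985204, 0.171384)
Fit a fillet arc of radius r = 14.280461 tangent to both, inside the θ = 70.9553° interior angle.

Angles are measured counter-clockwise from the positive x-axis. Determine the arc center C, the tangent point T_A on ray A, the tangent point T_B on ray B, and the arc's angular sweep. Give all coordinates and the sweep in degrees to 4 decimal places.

center=(12.7128,-9.1936) T_A=(0.2123,-16.0979) T_B=(10.2654,4.8756) sweep=109.0447

bisector direction at 334.3907° = (0.901762,-0.432233)
center distance |VC| = r/sin(θ/2) = 14.280461/sin(35.4776°) = 24.605137
C = V + |VC|·bis = (12.7128,-9.1936)
T_A = V + ((C−V)·d_A)·d_A = V + 20.0370·d_A = (0.2123,-16.0979)
T_B = V + ((C−V)·d_B)·d_B = V + 20.0370·d_B = (10.2654,4.8756)
sweep = 180° − θ = 109.0447°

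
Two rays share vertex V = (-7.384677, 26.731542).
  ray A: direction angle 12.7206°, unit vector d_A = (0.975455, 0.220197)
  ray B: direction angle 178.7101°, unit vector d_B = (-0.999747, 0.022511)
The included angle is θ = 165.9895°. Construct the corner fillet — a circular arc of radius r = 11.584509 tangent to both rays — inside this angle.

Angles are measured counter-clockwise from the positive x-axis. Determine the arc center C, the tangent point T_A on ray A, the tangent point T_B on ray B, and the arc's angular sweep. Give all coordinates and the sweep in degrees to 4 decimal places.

center=(-8.5470,38.3452) T_A=(-5.9961,27.0450) T_B=(-8.8078,26.7636) sweep=14.0105

bisector direction at 95.7154° = (-0.099586,0.995029)
center distance |VC| = r/sin(θ/2) = 11.584509/sin(82.9947°) = 11.671638
C = V + |VC|·bis = (-8.5470,38.3452)
T_A = V + ((C−V)·d_A)·d_A = V + 1.4235·d_A = (-5.9961,27.0450)
T_B = V + ((C−V)·d_B)·d_B = V + 1.4235·d_B = (-8.8078,26.7636)
sweep = 180° − θ = 14.0105°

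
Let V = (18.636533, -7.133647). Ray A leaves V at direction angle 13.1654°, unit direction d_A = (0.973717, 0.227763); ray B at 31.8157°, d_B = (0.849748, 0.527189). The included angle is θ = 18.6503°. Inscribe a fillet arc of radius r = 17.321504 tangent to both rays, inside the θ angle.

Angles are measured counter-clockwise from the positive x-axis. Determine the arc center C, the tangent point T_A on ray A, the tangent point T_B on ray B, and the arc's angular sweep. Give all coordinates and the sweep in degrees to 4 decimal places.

bisector direction at 22.4905° = (0.923943,0.382531)
center distance |VC| = r/sin(θ/2) = 17.321504/sin(9.3252°) = 106.898458
C = V + |VC|·bis = (117.4046,33.7583)
T_A = V + ((C−V)·d_A)·d_A = V + 105.4858·d_A = (121.3498,16.8921)
T_B = V + ((C−V)·d_B)·d_B = V + 105.4858·d_B = (108.2729,48.4773)
sweep = 180° − θ = 161.3497°

center=(117.4046,33.7583) T_A=(121.3498,16.8921) T_B=(108.2729,48.4773) sweep=161.3497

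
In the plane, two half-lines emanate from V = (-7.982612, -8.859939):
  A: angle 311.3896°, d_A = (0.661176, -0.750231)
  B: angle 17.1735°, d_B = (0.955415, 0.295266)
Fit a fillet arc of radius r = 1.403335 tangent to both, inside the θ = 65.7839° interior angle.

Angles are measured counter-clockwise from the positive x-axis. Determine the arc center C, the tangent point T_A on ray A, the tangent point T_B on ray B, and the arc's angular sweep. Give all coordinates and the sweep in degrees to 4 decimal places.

bisector direction at 344.2815° = (0.962605,-0.270910)
center distance |VC| = r/sin(θ/2) = 1.403335/sin(32.8920°) = 2.584142
C = V + |VC|·bis = (-5.4951,-9.5600)
T_A = V + ((C−V)·d_A)·d_A = V + 2.1699·d_A = (-6.5479,-10.4879)
T_B = V + ((C−V)·d_B)·d_B = V + 2.1699·d_B = (-5.9095,-8.2192)
sweep = 180° − θ = 114.2161°

center=(-5.4951,-9.5600) T_A=(-6.5479,-10.4879) T_B=(-5.9095,-8.2192) sweep=114.2161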